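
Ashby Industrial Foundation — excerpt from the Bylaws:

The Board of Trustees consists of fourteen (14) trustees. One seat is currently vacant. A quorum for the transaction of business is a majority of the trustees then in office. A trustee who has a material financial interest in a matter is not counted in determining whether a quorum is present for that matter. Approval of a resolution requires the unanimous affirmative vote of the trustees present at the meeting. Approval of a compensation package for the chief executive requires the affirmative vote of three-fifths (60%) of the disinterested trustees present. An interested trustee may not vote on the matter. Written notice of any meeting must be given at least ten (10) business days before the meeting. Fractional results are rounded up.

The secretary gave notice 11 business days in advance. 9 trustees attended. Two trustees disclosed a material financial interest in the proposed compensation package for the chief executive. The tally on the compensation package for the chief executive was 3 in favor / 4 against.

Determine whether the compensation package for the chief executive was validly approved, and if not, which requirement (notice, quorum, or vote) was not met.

Notice: 11 business days given; 10 required (11 ≥ 10). Satisfied.
Quorum: 9 present, but the 2 interested trustees do not count, leaving 7. Quorum is 7. Satisfied.
Vote: the compensation package for the chief executive requires three-fifths of the disinterested trustees present (9 − 2 = 7). 3/5 of 7 = 4.20, rounded up to 5, so 5 affirmative votes are needed; 3 voted in favor. Not satisfied.

Invalid — vote requirement not satisfied.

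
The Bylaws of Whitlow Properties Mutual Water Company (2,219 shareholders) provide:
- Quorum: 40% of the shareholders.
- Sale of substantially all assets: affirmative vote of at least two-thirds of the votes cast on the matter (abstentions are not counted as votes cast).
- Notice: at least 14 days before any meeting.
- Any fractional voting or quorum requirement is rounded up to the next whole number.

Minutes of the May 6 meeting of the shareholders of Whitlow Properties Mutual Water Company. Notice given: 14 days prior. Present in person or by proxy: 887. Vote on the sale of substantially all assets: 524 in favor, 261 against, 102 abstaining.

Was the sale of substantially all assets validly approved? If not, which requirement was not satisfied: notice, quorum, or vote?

Notice: 14 days given; 14 required. Satisfied.
Quorum: 40% of 2,219 = 887.60, rounded up to 888; 887 present. Not satisfied.
Vote: requires two-thirds of the votes cast (887 − 102 abstaining = 785); 2/3 of 785 = 523.33, rounded up to 524, so 524 needed; 524 in favor. Satisfied.

Invalid — quorum requirement not satisfied.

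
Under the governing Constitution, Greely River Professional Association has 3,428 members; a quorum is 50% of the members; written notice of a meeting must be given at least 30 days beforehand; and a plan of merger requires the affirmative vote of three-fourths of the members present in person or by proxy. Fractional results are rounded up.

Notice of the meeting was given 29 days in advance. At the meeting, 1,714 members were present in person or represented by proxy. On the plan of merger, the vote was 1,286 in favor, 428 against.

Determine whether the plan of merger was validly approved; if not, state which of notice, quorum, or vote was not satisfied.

Notice: 29 days given; 30 required. Not satisfied.
Quorum: 50% of 3,428 = 1,714; 1,714 present. Satisfied.
Vote: requires three-fourths of those present (1,714); 3/4 of 1714 = 1285.50, rounded up to 1286, so 1,286 needed; 1,286 in favor. Satisfied.

Invalid — notice requirement not satisfied.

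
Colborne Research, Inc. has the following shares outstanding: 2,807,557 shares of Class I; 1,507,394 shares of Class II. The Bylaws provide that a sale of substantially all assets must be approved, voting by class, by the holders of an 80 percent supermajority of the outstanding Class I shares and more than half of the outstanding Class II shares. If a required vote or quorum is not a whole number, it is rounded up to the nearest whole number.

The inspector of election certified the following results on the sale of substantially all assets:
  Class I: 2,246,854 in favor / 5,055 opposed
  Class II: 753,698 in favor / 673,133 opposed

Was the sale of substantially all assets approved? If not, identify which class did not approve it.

Class I: 4/5 of 2807557 = 2246045.60, rounded up to 2246046; 2,246,046 required, 2,246,854 in favor — approved.
Class II: a majority of 1507394 is 753698; 753,698 required, 753,698 in favor — approved.

Approved — every class gave the required vote.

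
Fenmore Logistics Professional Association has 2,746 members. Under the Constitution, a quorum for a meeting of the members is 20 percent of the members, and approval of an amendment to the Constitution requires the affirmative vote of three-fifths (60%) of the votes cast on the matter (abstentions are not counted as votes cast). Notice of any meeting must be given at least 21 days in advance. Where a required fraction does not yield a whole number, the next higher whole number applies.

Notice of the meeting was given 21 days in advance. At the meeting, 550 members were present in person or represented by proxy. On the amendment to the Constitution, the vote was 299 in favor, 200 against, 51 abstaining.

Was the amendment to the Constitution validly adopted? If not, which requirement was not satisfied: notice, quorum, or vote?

Invalid — vote requirement not satisfied.

Notice: 21 days given; 21 required. Satisfied.
Quorum: 20% of 2,746 = 549.20, rounded up to 550; 550 present. Satisfied.
Vote: requires three-fifths of the votes cast (550 − 51 abstaining = 499); 3/5 of 499 = 299.40, rounded up to 300, so 300 needed; 299 in favor. Not satisfied.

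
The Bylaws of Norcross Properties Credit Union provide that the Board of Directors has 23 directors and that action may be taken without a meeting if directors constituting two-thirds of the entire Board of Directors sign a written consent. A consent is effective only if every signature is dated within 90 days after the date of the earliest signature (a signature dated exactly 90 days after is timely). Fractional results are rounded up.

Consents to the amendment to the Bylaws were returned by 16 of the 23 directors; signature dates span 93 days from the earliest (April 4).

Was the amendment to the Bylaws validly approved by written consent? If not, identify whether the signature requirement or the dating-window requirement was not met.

Signatures required: two-thirds of 23 — 2/3 of 23 = 15.33, rounded up to 16, so 16 needed; 16 signed. Sufficient.
Dating window: the latest signature is 93 days after the earliest; the limit is 90 days. Outside the window.

Not effective — dating-window requirement not satisfied.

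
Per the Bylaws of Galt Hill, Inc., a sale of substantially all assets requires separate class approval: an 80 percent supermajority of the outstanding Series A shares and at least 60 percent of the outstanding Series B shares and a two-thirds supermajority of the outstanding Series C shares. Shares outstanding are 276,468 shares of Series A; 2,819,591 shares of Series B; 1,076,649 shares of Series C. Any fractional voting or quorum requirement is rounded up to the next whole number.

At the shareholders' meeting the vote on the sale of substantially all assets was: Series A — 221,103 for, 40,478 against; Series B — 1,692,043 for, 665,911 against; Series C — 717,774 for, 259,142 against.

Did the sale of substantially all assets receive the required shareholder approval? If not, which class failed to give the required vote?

Not approved — the Series A shares did not give the required vote.

Series A: 4/5 of 276468 = 221174.40, rounded up to 221175; 221,175 required, 221,103 in favor — not approved.
Series B: 3/5 of 2819591 = 1691754.60, rounded up to 1691755; 1,691,755 required, 1,692,043 in favor — approved.
Series C: 2/3 of 1076649 = 717766; 717,766 required, 717,774 in favor — approved.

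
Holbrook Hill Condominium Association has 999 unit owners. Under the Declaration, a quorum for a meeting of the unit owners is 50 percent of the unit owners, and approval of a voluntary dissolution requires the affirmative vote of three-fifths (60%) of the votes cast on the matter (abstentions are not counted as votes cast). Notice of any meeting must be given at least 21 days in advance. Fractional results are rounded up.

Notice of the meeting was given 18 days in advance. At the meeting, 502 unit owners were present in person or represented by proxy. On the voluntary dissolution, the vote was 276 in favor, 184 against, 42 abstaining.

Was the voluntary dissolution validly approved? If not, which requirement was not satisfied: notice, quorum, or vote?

Notice: 18 days given; 21 required. Not satisfied.
Quorum: 50% of 999 = 499.50, rounded up to 500; 502 present. Satisfied.
Vote: requires three-fifths of the votes cast (502 − 42 abstaining = 460); 3/5 of 460 = 276, so 276 needed; 276 in favor. Satisfied.

Invalid — notice requirement not satisfied.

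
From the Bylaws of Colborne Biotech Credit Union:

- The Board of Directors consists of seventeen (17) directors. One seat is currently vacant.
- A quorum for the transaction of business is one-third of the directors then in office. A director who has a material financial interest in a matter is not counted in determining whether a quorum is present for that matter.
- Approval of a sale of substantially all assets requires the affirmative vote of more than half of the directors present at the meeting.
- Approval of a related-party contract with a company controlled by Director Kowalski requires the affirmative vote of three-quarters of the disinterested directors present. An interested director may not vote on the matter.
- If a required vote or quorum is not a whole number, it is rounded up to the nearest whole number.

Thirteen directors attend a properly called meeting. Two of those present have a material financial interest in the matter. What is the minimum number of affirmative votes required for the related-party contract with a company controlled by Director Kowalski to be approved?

9

The related-party contract with a company controlled by Director Kowalski requires three-fourths of the disinterested directors present (13 − 2 = 11).
3/4 of 11 = 8.25, rounded up to 9.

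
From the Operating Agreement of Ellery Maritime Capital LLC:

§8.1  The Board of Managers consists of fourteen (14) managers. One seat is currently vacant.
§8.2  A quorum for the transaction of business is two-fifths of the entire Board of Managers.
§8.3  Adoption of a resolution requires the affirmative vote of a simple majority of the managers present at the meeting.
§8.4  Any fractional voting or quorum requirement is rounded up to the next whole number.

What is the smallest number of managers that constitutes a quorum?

2/5 of 14 = 5.60, rounded up to 6.

6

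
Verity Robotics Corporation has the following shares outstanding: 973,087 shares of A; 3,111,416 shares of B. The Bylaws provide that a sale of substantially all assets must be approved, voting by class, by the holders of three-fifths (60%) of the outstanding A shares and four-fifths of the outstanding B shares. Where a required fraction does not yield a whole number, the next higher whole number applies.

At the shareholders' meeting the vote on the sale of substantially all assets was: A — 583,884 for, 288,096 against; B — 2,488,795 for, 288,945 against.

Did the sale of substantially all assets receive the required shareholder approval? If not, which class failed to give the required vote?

Not approved — the B shares did not give the required vote.

A: 3/5 of 973087 = 583852.20, rounded up to 583853; 583,853 required, 583,884 in favor — approved.
B: 4/5 of 3111416 = 2489132.80, rounded up to 2489133; 2,489,133 required, 2,488,795 in favor — not approved.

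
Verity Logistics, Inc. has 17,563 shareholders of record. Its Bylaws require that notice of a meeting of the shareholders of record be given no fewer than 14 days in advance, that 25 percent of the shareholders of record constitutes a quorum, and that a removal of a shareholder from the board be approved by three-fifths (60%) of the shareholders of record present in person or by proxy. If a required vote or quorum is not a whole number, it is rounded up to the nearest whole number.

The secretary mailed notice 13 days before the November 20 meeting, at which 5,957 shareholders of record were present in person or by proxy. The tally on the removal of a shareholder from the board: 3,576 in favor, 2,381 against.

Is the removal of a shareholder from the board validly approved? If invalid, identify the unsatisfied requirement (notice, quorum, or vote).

Invalid — notice requirement not satisfied.

Notice: 13 days given; 14 required. Not satisfied.
Quorum: 25% of 17,563 = 4,390.75, rounded up to 4,391; 5,957 present. Satisfied.
Vote: requires three-fifths of those present (5,957); 3/5 of 5957 = 3574.20, rounded up to 3575, so 3,575 needed; 3,576 in favor. Satisfied.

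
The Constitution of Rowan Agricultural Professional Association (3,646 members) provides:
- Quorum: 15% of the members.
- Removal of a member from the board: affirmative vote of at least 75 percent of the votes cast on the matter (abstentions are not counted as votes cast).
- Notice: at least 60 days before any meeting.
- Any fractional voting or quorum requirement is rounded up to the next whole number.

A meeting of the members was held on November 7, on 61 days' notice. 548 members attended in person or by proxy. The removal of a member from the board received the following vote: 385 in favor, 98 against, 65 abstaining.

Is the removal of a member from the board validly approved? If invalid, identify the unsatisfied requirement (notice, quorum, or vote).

Notice: 61 days given; 60 required. Satisfied.
Quorum: 15% of 3,646 = 546.90, rounded up to 547; 548 present. Satisfied.
Vote: requires three-fourths of the votes cast (548 − 65 abstaining = 483); 3/4 of 483 = 362.25, rounded up to 363, so 363 needed; 385 in favor. Satisfied.

Valid — all requirements satisfied.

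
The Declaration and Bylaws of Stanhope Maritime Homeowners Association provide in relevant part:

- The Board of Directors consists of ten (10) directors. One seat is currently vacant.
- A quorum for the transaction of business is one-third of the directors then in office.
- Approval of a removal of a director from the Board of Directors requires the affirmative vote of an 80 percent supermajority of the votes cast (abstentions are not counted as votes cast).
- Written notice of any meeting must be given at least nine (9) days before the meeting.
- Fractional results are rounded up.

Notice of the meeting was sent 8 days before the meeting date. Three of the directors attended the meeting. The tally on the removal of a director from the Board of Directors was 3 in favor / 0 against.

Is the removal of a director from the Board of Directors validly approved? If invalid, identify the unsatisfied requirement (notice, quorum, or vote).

Invalid — notice requirement not satisfied.

Notice: 8 days given; 9 required (8 < 9). Not satisfied.
Quorum: 3 present; quorum is 3. Satisfied.
Vote: the removal of a director from the Board of Directors requires four-fifths of the votes cast (3). 4/5 of 3 = 2.40, rounded up to 3, so 3 affirmative votes are needed; 3 voted in favor. Satisfied.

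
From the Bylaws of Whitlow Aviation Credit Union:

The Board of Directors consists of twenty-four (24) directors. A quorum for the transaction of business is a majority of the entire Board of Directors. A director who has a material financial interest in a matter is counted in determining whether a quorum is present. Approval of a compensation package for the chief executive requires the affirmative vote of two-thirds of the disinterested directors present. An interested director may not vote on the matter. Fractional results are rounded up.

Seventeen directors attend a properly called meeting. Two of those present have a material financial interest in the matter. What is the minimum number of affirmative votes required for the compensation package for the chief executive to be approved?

10

The compensation package for the chief executive requires two-thirds of the disinterested directors present (17 − 2 = 15).
2/3 of 15 = 10.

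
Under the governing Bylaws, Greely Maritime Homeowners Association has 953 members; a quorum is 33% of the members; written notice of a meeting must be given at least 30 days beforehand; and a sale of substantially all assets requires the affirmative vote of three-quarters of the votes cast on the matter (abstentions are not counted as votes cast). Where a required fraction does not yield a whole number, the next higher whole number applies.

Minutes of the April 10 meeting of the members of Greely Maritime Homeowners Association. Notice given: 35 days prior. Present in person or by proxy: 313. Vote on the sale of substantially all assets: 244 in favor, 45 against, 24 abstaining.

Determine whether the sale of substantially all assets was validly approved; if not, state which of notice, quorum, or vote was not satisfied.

Invalid — quorum requirement not satisfied.

Notice: 35 days given; 30 required. Satisfied.
Quorum: 33% of 953 = 314.49, rounded up to 315; 313 present. Not satisfied.
Vote: requires three-fourths of the votes cast (313 − 24 abstaining = 289); 3/4 of 289 = 216.75, rounded up to 217, so 217 needed; 244 in favor. Satisfied.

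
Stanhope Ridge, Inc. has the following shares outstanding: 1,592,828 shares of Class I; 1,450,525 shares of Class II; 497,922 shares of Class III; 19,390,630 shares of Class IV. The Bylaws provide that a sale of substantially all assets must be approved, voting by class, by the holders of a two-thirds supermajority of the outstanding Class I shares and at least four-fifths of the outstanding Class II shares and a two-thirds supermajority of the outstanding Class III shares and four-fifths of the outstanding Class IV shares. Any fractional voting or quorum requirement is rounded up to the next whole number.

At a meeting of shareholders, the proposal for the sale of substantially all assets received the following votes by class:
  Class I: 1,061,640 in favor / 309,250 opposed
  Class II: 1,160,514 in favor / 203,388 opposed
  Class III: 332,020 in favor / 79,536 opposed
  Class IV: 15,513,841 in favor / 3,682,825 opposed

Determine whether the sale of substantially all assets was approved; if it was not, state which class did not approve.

Class I: 2/3 of 1592828 = 1061885.33, rounded up to 1061886; 1,061,886 required, 1,061,640 in favor — not approved.
Class II: 4/5 of 1450525 = 1160420; 1,160,420 required, 1,160,514 in favor — approved.
Class III: 2/3 of 497922 = 331948; 331,948 required, 332,020 in favor — approved.
Class IV: 4/5 of 19390630 = 15512504; 15,512,504 required, 15,513,841 in favor — approved.

Not approved — the Class I shares did not give the required vote.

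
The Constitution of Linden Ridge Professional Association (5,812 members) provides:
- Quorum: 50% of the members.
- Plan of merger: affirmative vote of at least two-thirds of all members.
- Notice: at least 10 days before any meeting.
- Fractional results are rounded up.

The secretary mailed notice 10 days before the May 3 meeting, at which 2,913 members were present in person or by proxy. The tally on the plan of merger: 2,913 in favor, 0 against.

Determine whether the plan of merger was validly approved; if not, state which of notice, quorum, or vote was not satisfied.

Invalid — vote requirement not satisfied.

Notice: 10 days given; 10 required. Satisfied.
Quorum: 50% of 5,812 = 2,906; 2,913 present. Satisfied.
Vote: requires two-thirds of all members (5,812); 2/3 of 5812 = 3874.67, rounded up to 3875, so 3,875 needed; 2,913 in favor. Not satisfied.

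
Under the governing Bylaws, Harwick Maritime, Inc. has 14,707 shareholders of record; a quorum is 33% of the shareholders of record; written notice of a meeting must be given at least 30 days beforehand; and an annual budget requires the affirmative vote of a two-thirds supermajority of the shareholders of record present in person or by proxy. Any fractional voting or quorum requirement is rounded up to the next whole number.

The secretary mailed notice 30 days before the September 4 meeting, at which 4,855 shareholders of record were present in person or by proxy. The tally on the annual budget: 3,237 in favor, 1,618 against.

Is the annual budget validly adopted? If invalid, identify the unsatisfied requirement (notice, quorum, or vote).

Notice: 30 days given; 30 required. Satisfied.
Quorum: 33% of 14,707 = 4,853.31, rounded up to 4,854; 4,855 present. Satisfied.
Vote: requires two-thirds of those present (4,855); 2/3 of 4855 = 3236.67, rounded up to 3237, so 3,237 needed; 3,237 in favor. Satisfied.

Valid — all requirements satisfied.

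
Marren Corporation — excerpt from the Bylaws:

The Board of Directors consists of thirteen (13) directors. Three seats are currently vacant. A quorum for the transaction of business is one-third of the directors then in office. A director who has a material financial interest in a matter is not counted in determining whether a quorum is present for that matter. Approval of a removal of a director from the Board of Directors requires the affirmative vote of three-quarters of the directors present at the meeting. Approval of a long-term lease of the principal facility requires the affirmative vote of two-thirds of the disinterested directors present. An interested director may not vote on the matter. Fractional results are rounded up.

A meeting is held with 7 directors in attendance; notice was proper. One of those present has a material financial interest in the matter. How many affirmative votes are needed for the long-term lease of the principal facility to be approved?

The long-term lease of the principal facility requires two-thirds of the disinterested directors present (7 − 1 = 6).
2/3 of 6 = 4.

4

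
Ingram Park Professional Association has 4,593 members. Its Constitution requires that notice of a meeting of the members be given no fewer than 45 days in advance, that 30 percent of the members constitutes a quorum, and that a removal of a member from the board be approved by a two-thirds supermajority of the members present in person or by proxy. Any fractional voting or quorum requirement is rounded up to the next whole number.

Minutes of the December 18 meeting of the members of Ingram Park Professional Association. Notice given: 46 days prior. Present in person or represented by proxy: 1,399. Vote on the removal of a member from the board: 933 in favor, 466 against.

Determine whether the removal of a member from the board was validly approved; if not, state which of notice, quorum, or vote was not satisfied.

Valid — all requirements satisfied.

Notice: 46 days given; 45 required. Satisfied.
Quorum: 30% of 4,593 = 1,377.90, rounded up to 1,378; 1,399 present. Satisfied.
Vote: requires two-thirds of those present (1,399); 2/3 of 1399 = 932.67, rounded up to 933, so 933 needed; 933 in favor. Satisfied.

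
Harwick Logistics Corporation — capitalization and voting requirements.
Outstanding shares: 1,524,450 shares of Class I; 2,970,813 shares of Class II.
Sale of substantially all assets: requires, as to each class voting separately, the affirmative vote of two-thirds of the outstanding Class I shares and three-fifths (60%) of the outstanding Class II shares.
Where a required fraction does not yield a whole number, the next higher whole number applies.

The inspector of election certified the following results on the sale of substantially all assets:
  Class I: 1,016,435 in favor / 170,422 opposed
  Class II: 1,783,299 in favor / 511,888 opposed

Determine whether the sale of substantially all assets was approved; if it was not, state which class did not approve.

Class I: 2/3 of 1524450 = 1016300; 1,016,300 required, 1,016,435 in favor — approved.
Class II: 3/5 of 2970813 = 1782487.80, rounded up to 1782488; 1,782,488 required, 1,783,299 in favor — approved.

Approved — every class gave the required vote.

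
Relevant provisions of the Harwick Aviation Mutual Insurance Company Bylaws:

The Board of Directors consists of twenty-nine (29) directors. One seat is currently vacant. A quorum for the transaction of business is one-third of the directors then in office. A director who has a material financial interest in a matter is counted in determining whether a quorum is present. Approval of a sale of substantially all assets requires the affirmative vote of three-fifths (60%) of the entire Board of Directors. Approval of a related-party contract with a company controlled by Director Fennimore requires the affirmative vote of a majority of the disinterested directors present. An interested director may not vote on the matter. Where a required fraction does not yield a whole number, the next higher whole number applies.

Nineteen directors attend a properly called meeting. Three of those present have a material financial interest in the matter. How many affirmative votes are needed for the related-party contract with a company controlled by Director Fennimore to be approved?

The related-party contract with a company controlled by Director Fennimore requires a majority of the disinterested directors present (19 − 3 = 16).
A majority of 16 is 9.

9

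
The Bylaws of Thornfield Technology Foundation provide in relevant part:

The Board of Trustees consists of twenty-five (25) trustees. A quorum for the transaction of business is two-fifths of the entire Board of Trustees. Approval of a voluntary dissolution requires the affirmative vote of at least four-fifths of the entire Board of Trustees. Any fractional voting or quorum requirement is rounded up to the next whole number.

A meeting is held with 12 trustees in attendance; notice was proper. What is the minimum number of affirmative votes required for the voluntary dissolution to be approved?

20

The voluntary dissolution requires four-fifths of the entire Board of Trustees (25).
4/5 of 25 = 20.
(Only 12 can vote, so the voluntary dissolution cannot pass at this meeting, but the required vote is still 20.)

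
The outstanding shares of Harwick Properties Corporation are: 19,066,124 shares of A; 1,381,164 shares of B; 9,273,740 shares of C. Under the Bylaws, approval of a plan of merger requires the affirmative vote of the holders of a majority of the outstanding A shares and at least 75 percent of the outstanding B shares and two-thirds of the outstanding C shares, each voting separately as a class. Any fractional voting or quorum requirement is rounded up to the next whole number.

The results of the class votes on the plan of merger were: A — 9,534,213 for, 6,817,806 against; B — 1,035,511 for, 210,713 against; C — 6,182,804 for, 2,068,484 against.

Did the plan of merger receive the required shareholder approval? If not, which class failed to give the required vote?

A: a majority of 19066124 is 9533063; 9,533,063 required, 9,534,213 in favor — approved.
B: 3/4 of 1381164 = 1035873; 1,035,873 required, 1,035,511 in favor — not approved.
C: 2/3 of 9273740 = 6182493.33, rounded up to 6182494; 6,182,494 required, 6,182,804 in favor — approved.

Not approved — the B shares did not give the required vote.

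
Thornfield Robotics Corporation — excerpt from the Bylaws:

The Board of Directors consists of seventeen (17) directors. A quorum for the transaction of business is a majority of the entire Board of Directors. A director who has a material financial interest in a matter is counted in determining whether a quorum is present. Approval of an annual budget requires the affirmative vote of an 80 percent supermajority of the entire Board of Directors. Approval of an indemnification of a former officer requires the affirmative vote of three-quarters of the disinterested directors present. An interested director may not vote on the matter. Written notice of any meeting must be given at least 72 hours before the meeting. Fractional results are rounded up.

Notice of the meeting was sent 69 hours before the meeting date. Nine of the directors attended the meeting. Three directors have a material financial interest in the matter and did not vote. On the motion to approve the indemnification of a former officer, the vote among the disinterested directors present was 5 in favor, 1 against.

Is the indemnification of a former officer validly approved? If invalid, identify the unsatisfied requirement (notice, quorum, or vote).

Invalid — notice requirement not satisfied.

Notice: 69 hours given; 72 required (69 < 72). Not satisfied.
Quorum: 9 present (interested directors count toward quorum); quorum is 9. Satisfied.
Vote: the indemnification of a former officer requires three-fourths of the disinterested directors present (9 − 3 = 6). 3/4 of 6 = 4.50, rounded up to 5, so 5 affirmative votes are needed; 5 voted in favor. Satisfied.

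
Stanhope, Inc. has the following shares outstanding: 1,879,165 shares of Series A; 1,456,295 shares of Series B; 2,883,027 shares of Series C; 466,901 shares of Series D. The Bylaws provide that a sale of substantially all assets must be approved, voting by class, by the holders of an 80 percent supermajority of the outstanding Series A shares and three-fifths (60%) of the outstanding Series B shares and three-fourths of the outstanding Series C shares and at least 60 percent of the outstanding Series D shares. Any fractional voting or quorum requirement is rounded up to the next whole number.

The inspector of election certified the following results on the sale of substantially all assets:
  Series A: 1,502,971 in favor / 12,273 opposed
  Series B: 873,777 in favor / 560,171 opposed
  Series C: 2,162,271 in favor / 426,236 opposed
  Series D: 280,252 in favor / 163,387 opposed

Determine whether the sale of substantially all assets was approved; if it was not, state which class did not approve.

Not approved — the Series A shares did not give the required vote.

Series A: 4/5 of 1879165 = 1503332; 1,503,332 required, 1,502,971 in favor — not approved.
Series B: 3/5 of 1456295 = 873777; 873,777 required, 873,777 in favor — approved.
Series C: 3/4 of 2883027 = 2162270.25, rounded up to 2162271; 2,162,271 required, 2,162,271 in favor — approved.
Series D: 3/5 of 466901 = 280140.60, rounded up to 280141; 280,141 required, 280,252 in favor — approved.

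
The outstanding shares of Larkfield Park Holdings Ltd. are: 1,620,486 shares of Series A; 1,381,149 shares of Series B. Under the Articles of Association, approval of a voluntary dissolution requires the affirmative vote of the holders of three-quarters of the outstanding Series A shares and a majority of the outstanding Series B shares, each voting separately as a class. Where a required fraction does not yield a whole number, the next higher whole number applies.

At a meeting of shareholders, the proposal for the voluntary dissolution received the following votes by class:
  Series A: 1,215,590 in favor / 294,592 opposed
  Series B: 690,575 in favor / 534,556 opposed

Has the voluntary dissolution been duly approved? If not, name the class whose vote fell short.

Approved — every class gave the required vote.

Series A: 3/4 of 1620486 = 1215364.50, rounded up to 1215365; 1,215,365 required, 1,215,590 in favor — approved.
Series B: a majority of 1381149 is 690575; 690,575 required, 690,575 in favor — approved.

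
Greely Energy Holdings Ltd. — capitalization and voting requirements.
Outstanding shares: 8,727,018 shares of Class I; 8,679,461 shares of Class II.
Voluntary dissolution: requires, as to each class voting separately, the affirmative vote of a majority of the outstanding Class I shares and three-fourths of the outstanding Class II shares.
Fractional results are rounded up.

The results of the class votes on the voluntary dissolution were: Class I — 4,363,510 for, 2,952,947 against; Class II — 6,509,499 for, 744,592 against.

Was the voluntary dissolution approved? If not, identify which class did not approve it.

Not approved — the Class II shares did not give the required vote.

Class I: a majority of 8727018 is 4363510; 4,363,510 required, 4,363,510 in favor — approved.
Class II: 3/4 of 8679461 = 6509595.75, rounded up to 6509596; 6,509,596 required, 6,509,499 in favor — not approved.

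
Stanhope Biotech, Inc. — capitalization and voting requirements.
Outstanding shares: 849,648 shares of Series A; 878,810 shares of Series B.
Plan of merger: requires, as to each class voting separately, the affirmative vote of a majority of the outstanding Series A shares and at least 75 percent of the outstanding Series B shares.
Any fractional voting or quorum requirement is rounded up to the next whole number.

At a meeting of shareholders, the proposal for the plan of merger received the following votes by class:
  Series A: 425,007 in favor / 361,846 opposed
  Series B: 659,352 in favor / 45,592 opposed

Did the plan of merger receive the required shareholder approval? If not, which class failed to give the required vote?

Approved — every class gave the required vote.

Series A: a majority of 849648 is 424825; 424,825 required, 425,007 in favor — approved.
Series B: 3/4 of 878810 = 659107.50, rounded up to 659108; 659,108 required, 659,352 in favor — approved.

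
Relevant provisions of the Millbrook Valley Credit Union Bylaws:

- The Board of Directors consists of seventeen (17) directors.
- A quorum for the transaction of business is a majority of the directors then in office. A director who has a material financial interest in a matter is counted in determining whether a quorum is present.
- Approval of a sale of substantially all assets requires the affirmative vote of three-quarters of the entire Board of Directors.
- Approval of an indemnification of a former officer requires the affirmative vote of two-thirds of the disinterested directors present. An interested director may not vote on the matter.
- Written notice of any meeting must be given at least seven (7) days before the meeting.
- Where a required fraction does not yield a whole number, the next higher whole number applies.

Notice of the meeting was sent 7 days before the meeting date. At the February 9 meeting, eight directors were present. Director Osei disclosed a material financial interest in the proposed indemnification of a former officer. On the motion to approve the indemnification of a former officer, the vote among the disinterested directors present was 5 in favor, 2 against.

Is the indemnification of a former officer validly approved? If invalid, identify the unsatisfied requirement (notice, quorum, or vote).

Notice: 7 days given; 7 required (7 ≥ 7). Satisfied.
Quorum: 8 present (interested directors count toward quorum); quorum is 9. Not satisfied.
Vote: the indemnification of a former officer requires two-thirds of the disinterested directors present (8 − 1 = 7). 2/3 of 7 = 4.67, rounded up to 5, so 5 affirmative votes are needed; 5 voted in favor. Satisfied. (Moot — without a quorum no business can be validly transacted.)

Invalid — quorum requirement not satisfied.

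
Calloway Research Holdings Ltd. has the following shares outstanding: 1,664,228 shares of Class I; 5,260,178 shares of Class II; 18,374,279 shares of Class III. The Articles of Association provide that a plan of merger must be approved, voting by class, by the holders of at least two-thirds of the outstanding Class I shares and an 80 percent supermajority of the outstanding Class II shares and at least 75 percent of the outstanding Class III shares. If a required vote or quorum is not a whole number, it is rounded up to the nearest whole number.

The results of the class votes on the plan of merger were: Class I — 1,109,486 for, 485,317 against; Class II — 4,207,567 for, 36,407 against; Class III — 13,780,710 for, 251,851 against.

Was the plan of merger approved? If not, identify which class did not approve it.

Class I: 2/3 of 1664228 = 1109485.33, rounded up to 1109486; 1,109,486 required, 1,109,486 in favor — approved.
Class II: 4/5 of 5260178 = 4208142.40, rounded up to 4208143; 4,208,143 required, 4,207,567 in favor — not approved.
Class III: 3/4 of 18374279 = 13780709.25, rounded up to 13780710; 13,780,710 required, 13,780,710 in favor — approved.

Not approved — the Class II shares did not give the required vote.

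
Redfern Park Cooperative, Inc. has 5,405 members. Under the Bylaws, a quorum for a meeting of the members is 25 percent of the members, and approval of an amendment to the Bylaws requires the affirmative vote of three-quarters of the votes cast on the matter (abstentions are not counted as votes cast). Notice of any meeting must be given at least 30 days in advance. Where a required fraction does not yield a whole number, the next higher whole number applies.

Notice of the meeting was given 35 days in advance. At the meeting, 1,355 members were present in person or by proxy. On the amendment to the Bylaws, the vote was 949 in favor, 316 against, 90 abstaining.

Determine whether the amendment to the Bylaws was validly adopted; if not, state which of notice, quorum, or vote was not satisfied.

Valid — all requirements satisfied.

Notice: 35 days given; 30 required. Satisfied.
Quorum: 25% of 5,405 = 1,351.25, rounded up to 1,352; 1,355 present. Satisfied.
Vote: requires three-fourths of the votes cast (1,355 − 90 abstaining = 1,265); 3/4 of 1265 = 948.75, rounded up to 949, so 949 needed; 949 in favor. Satisfied.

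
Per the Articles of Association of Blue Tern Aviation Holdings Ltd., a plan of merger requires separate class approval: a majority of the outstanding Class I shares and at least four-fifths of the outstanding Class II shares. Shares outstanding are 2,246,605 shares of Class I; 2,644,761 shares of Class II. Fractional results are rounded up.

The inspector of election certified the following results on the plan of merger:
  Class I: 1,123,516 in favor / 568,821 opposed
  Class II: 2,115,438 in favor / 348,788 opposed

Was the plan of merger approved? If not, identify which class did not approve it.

Not approved — the Class II shares did not give the required vote.

Class I: a majority of 2246605 is 1123303; 1,123,303 required, 1,123,516 in favor — approved.
Class II: 4/5 of 2644761 = 2115808.80, rounded up to 2115809; 2,115,809 required, 2,115,438 in favor — not approved.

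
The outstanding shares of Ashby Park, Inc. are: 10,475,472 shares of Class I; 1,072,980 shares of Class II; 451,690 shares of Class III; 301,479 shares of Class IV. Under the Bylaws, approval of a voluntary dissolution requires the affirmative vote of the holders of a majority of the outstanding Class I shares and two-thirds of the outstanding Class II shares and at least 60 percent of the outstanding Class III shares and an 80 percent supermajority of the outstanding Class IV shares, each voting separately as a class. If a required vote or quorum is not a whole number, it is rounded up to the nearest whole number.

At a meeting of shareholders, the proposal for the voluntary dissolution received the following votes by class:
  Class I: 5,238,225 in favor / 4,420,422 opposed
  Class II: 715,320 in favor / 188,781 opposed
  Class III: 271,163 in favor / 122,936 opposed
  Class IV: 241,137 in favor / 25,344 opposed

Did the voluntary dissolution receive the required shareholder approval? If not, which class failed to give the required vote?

Class I: a majority of 10475472 is 5237737; 5,237,737 required, 5,238,225 in favor — approved.
Class II: 2/3 of 1072980 = 715320; 715,320 required, 715,320 in favor — approved.
Class III: 3/5 of 451690 = 271014; 271,014 required, 271,163 in favor — approved.
Class IV: 4/5 of 301479 = 241183.20, rounded up to 241184; 241,184 required, 241,137 in favor — not approved.

Not approved — the Class IV shares did not give the required vote.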